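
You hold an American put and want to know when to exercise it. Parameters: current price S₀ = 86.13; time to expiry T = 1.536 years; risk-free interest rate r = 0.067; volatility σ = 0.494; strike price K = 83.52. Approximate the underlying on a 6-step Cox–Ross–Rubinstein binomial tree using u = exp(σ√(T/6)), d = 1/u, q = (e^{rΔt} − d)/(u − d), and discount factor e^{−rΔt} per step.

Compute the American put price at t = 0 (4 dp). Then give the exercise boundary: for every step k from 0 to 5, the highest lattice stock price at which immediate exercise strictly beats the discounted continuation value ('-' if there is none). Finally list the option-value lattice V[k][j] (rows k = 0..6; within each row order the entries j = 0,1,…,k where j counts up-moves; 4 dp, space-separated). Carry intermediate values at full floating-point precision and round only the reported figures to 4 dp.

Δt=0.25600, u=1.28396, d=0.77884, q=0.47209, disc=e^(-rΔt)=0.98299
k=6 terminal: V=max(K-S,0) → 64.2956 51.8278 31.2739 0.0000 0.0000 0.0000 0.0000
k=5: j=0 S=24.6833 intr=58.8367 cont=57.4164 V=58.8367[EX]; j=1 S=40.6915 intr=42.8285 cont=41.4082 V=42.8285[EX]; j=2 S=67.0817 intr=16.4383 cont=16.2292 V=16.4383[EX]; j=3 S=110.5872 intr=0.0000 cont=0.0000 V=0.0000[hold]; j=4 S=182.3079 intr=0.0000 cont=0.0000 V=0.0000[hold]; j=5 S=300.5427 intr=0.0000 cont=0.0000 V=0.0000[hold]  S*(5)=67.0817
k=4: j=0 S=31.6922 intr=51.8278 cont=50.4074 V=51.8278[EX]; j=1 S=52.2461 intr=31.2739 cont=29.8536 V=31.2739[EX]; j=2 S=86.1300 intr=0.0000 cont=8.5304 V=8.5304[hold]; j=3 S=141.9891 intr=0.0000 cont=0.0000 V=0.0000[hold]; j=4 S=234.0754 intr=0.0000 cont=0.0000 V=0.0000[hold]  S*(4)=52.2461
k=3: j=0 S=40.6915 intr=42.8285 cont=41.4082 V=42.8285[EX]; j=1 S=67.0817 intr=16.4383 cont=20.1878 V=20.1878[hold]; j=2 S=110.5872 intr=0.0000 cont=4.4267 V=4.4267[hold]; j=3 S=182.3079 intr=0.0000 cont=0.0000 V=0.0000[hold]  S*(3)=40.6915
k=2: j=0 S=52.2461 intr=31.2739 cont=31.5936 V=31.5936[hold]; j=1 S=86.1300 intr=0.0000 cont=12.5304 V=12.5304[hold]; j=2 S=141.9891 intr=0.0000 cont=2.2972 V=2.2972[hold]  S*(2)=-
k=1: j=0 S=67.0817 intr=16.4383 cont=22.2099 V=22.2099[hold]; j=1 S=110.5872 intr=0.0000 cont=7.5685 V=7.5685[hold]  S*(1)=-
k=0: j=0 S=86.1300 intr=0.0000 cont=15.0378 V=15.0378[hold]  S*(0)=-

price = 15.0378
boundary = - - - 40.6915 52.2461 67.0817
tree:
15.0378
22.2099 7.5685
31.5936 12.5304 2.2972
42.8285 20.1878 4.4267 0.0000
51.8278 31.2739 8.5304 0.0000 0.0000
58.8367 42.8285 16.4383 0.0000 0.0000 0.0000
64.2956 51.8278 31.2739 0.0000 0.0000 0.0000 0.0000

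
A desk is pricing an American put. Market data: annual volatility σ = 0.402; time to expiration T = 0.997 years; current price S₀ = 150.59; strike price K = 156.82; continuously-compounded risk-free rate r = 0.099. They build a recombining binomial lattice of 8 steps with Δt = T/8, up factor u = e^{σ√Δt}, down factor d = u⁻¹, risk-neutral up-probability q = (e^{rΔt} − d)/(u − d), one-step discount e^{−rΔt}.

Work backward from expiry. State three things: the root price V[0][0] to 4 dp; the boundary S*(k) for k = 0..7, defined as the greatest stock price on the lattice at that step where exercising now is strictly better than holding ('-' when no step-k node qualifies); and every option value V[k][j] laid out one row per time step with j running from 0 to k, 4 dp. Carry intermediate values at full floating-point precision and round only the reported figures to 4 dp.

params: Δt=0.12462 u=1.15248 d=0.86769 q=0.50817 e^(-rΔt)=0.98774
t_8 payoffs: 108.4326 92.5515 71.4580 43.4416 6.2300 0.0000 0.0000 0.0000 0.0000
t_7: node(7,0) S=55.7655 payoff=101.0545 vs cont=99.1316 → 101.0545 [stop]  node(7,1) S=74.0681 payoff=82.7519 vs cont=80.8289 → 82.7519 [stop]  node(7,2) S=98.3778 payoff=58.4422 vs cont=56.5192 → 58.4422 [stop]  node(7,3) S=130.6662 payoff=26.1538 vs cont=24.2309 → 26.1538 [stop]  node(7,4) S=173.5518 payoff=0.0000 vs cont=3.0265 → 3.0265 [wait]  node(7,5) S=230.5128 payoff=0.0000 vs cont=0.0000 → 0.0000 [wait]  node(7,6) S=306.1688 payoff=0.0000 vs cont=0.0000 → 0.0000 [wait]  node(7,7) S=406.6556 payoff=0.0000 vs cont=0.0000 → 0.0000 [wait]  ⇒ S*(7)=130.6662
t_6: node(6,0) S=64.2685 payoff=92.5515 vs cont=90.6285 → 92.5515 [stop]  node(6,1) S=85.3620 payoff=71.4580 vs cont=69.5351 → 71.4580 [stop]  node(6,2) S=113.3784 payoff=43.4416 vs cont=41.5187 → 43.4416 [stop]  node(6,3) S=150.5900 payoff=6.2300 vs cont=14.2246 → 14.2246 [wait]  node(6,4) S=200.0148 payoff=0.0000 vs cont=1.4703 → 1.4703 [wait]  node(6,5) S=265.6611 payoff=0.0000 vs cont=0.0000 → 0.0000 [wait]  node(6,6) S=352.8530 payoff=0.0000 vs cont=0.0000 → 0.0000 [wait]  ⇒ S*(6)=113.3784
t_5: node(5,0) S=74.0681 payoff=82.7519 vs cont=80.8289 → 82.7519 [stop]  node(5,1) S=98.3778 payoff=58.4422 vs cont=56.5192 → 58.4422 [stop]  node(5,2) S=130.6662 payoff=26.1538 vs cont=28.2437 → 28.2437 [wait]  node(5,3) S=173.5518 payoff=0.0000 vs cont=7.6482 → 7.6482 [wait]  node(5,4) S=230.5128 payoff=0.0000 vs cont=0.7143 → 0.7143 [wait]  node(5,5) S=306.1688 payoff=0.0000 vs cont=0.0000 → 0.0000 [wait]  ⇒ S*(5)=98.3778
t_4: node(4,0) S=85.3620 payoff=71.4580 vs cont=69.5351 → 71.4580 [stop]  node(4,1) S=113.3784 payoff=43.4416 vs cont=42.5677 → 43.4416 [stop]  node(4,2) S=150.5900 payoff=6.2300 vs cont=17.5597 → 17.5597 [wait]  node(4,3) S=200.0148 payoff=0.0000 vs cont=4.0740 → 4.0740 [wait]  node(4,4) S=265.6611 payoff=0.0000 vs cont=0.3470 → 0.3470 [wait]  ⇒ S*(4)=113.3784
t_3: node(3,0) S=98.3778 payoff=58.4422 vs cont=56.5192 → 58.4422 [stop]  node(3,1) S=130.6662 payoff=26.1538 vs cont=29.9177 → 29.9177 [wait]  node(3,2) S=173.5518 payoff=0.0000 vs cont=10.5753 → 10.5753 [wait]  node(3,3) S=230.5128 payoff=0.0000 vs cont=2.1533 → 2.1533 [wait]  ⇒ S*(3)=98.3778
t_2: node(2,0) S=113.3784 payoff=43.4416 vs cont=43.4079 → 43.4416 [stop]  node(2,1) S=150.5900 payoff=6.2300 vs cont=19.8421 → 19.8421 [wait]  node(2,2) S=200.0148 payoff=0.0000 vs cont=6.2183 → 6.2183 [wait]  ⇒ S*(2)=113.3784
t_1: node(1,0) S=130.6662 payoff=26.1538 vs cont=31.0634 → 31.0634 [wait]  node(1,1) S=173.5518 payoff=0.0000 vs cont=12.7604 → 12.7604 [wait]  ⇒ S*(1)=-
t_0: node(0,0) S=150.5900 payoff=6.2300 vs cont=21.4955 → 21.4955 [wait]  ⇒ S*(0)=-

price = 21.4955
boundary = - - 113.3784 98.3778 113.3784 98.3778 113.3784 130.6662
tree:
21.4955
31.0634 12.7604
43.4416 19.8421 6.2183
58.4422 29.9177 10.5753 2.1533
71.4580 43.4416 17.5597 4.0740 0.3470
82.7519 58.4422 28.2437 7.6482 0.7143 0.0000
92.5515 71.4580 43.4416 14.2246 1.4703 0.0000 0.0000
101.0545 82.7519 58.4422 26.1538 3.0265 0.0000 0.0000 0.0000
108.4326 92.5515 71.4580 43.4416 6.2300 0.0000 0.0000 0.0000 0.0000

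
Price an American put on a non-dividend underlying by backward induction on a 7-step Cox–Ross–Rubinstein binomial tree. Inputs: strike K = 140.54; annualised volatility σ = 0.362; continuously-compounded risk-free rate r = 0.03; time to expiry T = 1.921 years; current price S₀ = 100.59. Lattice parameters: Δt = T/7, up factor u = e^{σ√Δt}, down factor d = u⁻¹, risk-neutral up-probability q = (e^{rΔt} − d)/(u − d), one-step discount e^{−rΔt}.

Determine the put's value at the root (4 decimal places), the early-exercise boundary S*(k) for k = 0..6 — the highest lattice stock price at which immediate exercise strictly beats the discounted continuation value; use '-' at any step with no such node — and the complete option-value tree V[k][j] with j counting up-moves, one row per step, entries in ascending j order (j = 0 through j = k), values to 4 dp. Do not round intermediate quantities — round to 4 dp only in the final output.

price = 45.2414
boundary = - - 68.8396 83.2140 68.8396 83.2140 100.5900
tree:
45.2414
57.9045 31.9999
71.7004 43.6287 19.6738
83.5918 57.3260 29.2132 9.4476
93.4291 71.7004 41.8686 15.7010 2.6838
101.5671 83.5918 57.3260 25.4725 5.1484 0.0000
108.2993 93.4291 71.7004 39.9500 9.8763 0.0000 0.0000
113.8686 101.5671 83.5918 57.3260 18.9457 0.0000 0.0000 0.0000

params: Δt=0.27443 u=1.20881 d=0.82726 q=0.47440 e^(-rΔt)=0.99180
t_7 payoffs: 113.8686 101.5671 83.5918 57.3260 18.9457 0.0000 0.0000 0.0000
t_6: node(6,0) S=32.2407 payoff=108.2993 vs cont=107.1470 → 108.2993 [stop]  node(6,1) S=47.1109 payoff=93.4291 vs cont=92.2768 → 93.4291 [stop]  node(6,2) S=68.8396 payoff=71.7004 vs cont=70.5481 → 71.7004 [stop]  node(6,3) S=100.5900 payoff=39.9500 vs cont=38.7977 → 39.9500 [stop]  node(6,4) S=146.9845 payoff=0.0000 vs cont=9.8763 → 9.8763 [wait]  node(6,5) S=214.7772 payoff=0.0000 vs cont=0.0000 → 0.0000 [wait]  node(6,6) S=313.8375 payoff=0.0000 vs cont=0.0000 → 0.0000 [wait]  ⇒ S*(6)=100.5900
t_5: node(5,0) S=38.9729 payoff=101.5671 vs cont=100.4148 → 101.5671 [stop]  node(5,1) S=56.9482 payoff=83.5918 vs cont=82.4395 → 83.5918 [stop]  node(5,2) S=83.2140 payoff=57.3260 vs cont=56.1737 → 57.3260 [stop]  node(5,3) S=121.5943 payoff=18.9457 vs cont=25.4725 → 25.4725 [wait]  node(5,4) S=177.6764 payoff=0.0000 vs cont=5.1484 → 5.1484 [wait]  node(5,5) S=259.6250 payoff=0.0000 vs cont=0.0000 → 0.0000 [wait]  ⇒ S*(5)=83.2140
t_4: node(4,0) S=47.1109 payoff=93.4291 vs cont=92.2768 → 93.4291 [stop]  node(4,1) S=68.8396 payoff=71.7004 vs cont=70.5481 → 71.7004 [stop]  node(4,2) S=100.5900 payoff=39.9500 vs cont=41.8686 → 41.8686 [wait]  node(4,3) S=146.9845 payoff=0.0000 vs cont=15.7010 → 15.7010 [wait]  node(4,4) S=214.7772 payoff=0.0000 vs cont=2.6838 → 2.6838 [wait]  ⇒ S*(4)=68.8396
t_3: node(3,0) S=56.9482 payoff=83.5918 vs cont=82.4395 → 83.5918 [stop]  node(3,1) S=83.2140 payoff=57.3260 vs cont=57.0764 → 57.3260 [stop]  node(3,2) S=121.5943 payoff=18.9457 vs cont=29.2132 → 29.2132 [wait]  node(3,3) S=177.6764 payoff=0.0000 vs cont=9.4476 → 9.4476 [wait]  ⇒ S*(3)=83.2140
t_2: node(2,0) S=68.8396 payoff=71.7004 vs cont=70.5481 → 71.7004 [stop]  node(2,1) S=100.5900 payoff=39.9500 vs cont=43.6287 → 43.6287 [wait]  node(2,2) S=146.9845 payoff=0.0000 vs cont=19.6738 → 19.6738 [wait]  ⇒ S*(2)=68.8396
t_1: node(1,0) S=83.2140 payoff=57.3260 vs cont=57.9045 → 57.9045 [wait]  node(1,1) S=121.5943 payoff=18.9457 vs cont=31.9999 → 31.9999 [wait]  ⇒ S*(1)=-
t_0: node(0,0) S=100.5900 payoff=39.9500 vs cont=45.2414 → 45.2414 [wait]  ⇒ S*(0)=-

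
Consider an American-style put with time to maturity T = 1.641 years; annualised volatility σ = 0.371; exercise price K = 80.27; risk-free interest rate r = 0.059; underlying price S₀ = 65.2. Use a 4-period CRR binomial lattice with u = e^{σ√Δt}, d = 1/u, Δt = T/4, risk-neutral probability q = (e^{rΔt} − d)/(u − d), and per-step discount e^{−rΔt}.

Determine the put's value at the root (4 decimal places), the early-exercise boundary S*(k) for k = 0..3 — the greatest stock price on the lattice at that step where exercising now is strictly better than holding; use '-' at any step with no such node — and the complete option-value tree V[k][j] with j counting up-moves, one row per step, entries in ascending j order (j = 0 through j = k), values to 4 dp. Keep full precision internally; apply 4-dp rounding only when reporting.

params: Δt=0.41025 u=1.26824 d=0.78850 q=0.49194 e^(-rΔt)=0.97609
t_4 payoffs: 55.0674 39.7335 15.0700 0.0000 0.0000
t_3: node(3,0) S=31.9629 payoff=48.3071 vs cont=46.3876 → 48.3071 [stop]  node(3,1) S=51.4099 payoff=28.8601 vs cont=26.9405 → 28.8601 [stop]  node(3,2) S=82.6891 payoff=0.0000 vs cont=7.4734 → 7.4734 [wait]  node(3,3) S=132.9994 payoff=0.0000 vs cont=0.0000 → 0.0000 [wait]  ⇒ S*(3)=51.4099
t_2: node(2,0) S=40.5365 payoff=39.7335 vs cont=37.8139 → 39.7335 [stop]  node(2,1) S=65.2000 payoff=15.0700 vs cont=17.9005 → 17.9005 [wait]  node(2,2) S=104.8694 payoff=0.0000 vs cont=3.7061 → 3.7061 [wait]  ⇒ S*(2)=40.5365
t_1: node(1,0) S=51.4099 payoff=28.8601 vs cont=28.2996 → 28.8601 [stop]  node(1,1) S=82.6891 payoff=0.0000 vs cont=10.6566 → 10.6566 [wait]  ⇒ S*(1)=51.4099
t_0: node(0,0) S=65.2000 payoff=15.0700 vs cont=19.4291 → 19.4291 [wait]  ⇒ S*(0)=-

price = 19.4291
boundary = - 51.4099 40.5365 51.4099
tree:
19.4291
28.8601 10.6566
39.7335 17.9005 3.7061
48.3071 28.8601 7.4734 0.0000
55.0674 39.7335 15.0700 0.0000 0.0000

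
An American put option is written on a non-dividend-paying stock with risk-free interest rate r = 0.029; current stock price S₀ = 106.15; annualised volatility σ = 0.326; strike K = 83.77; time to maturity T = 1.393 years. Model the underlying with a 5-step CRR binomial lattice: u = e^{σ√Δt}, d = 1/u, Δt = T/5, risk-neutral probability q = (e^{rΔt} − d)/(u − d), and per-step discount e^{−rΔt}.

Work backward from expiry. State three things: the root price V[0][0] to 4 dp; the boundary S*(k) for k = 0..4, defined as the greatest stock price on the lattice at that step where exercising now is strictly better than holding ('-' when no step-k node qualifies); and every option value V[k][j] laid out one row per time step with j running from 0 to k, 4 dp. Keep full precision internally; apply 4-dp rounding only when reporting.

Δt=0.27860, u=1.18776, d=0.84192, q=0.48054, disc=e^(-rΔt)=0.99195
k=5 terminal: V=max(K-S,0) → 38.8673 20.4222 0.0000 0.0000 0.0000 0.0000
k=4: j=0 S=53.3337 intr=30.4363 cont=29.7622 V=30.4363[EX]; j=1 S=75.2421 intr=8.5279 cont=10.5231 V=10.5231[hold]; j=2 S=106.1500 intr=0.0000 cont=0.0000 V=0.0000[hold]; j=3 S=149.7542 intr=0.0000 cont=0.0000 V=0.0000[hold]; j=4 S=211.2702 intr=0.0000 cont=0.0000 V=0.0000[hold]  S*(4)=53.3337
k=3: j=0 S=63.3478 intr=20.4222 cont=20.6992 V=20.6992[hold]; j=1 S=89.3697 intr=0.0000 cont=5.4223 V=5.4223[hold]; j=2 S=126.0810 intr=0.0000 cont=0.0000 V=0.0000[hold]; j=3 S=177.8725 intr=0.0000 cont=0.0000 V=0.0000[hold]  S*(3)=-
k=2: j=0 S=75.2421 intr=8.5279 cont=13.2505 V=13.2505[hold]; j=1 S=106.1500 intr=0.0000 cont=2.7940 V=2.7940[hold]; j=2 S=149.7542 intr=0.0000 cont=0.0000 V=0.0000[hold]  S*(2)=-
k=1: j=0 S=89.3697 intr=0.0000 cont=8.1595 V=8.1595[hold]; j=1 S=126.0810 intr=0.0000 cont=1.4397 V=1.4397[hold]  S*(1)=-
k=0: j=0 S=106.1500 intr=0.0000 cont=4.8906 V=4.8906[hold]  S*(0)=-

price = 4.8906
boundary = - - - - 53.3337
tree:
4.8906
8.1595 1.4397
13.2505 2.7940 0.0000
20.6992 5.4223 0.0000 0.0000
30.4363 10.5231 0.0000 0.0000 0.0000
38.8673 20.4222 0.0000 0.0000 0.0000 0.0000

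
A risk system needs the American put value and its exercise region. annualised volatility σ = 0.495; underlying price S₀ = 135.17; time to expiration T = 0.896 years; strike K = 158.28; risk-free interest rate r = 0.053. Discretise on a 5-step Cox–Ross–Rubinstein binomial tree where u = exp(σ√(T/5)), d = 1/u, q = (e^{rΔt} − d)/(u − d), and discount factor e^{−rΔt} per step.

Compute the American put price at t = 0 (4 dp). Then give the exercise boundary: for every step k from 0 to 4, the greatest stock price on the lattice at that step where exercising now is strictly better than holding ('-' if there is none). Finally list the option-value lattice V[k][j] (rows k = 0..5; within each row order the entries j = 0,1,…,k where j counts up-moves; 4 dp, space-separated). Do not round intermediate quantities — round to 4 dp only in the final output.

Δt=0.17920  u=1.23312  d=0.81095  q=0.47041  discount=0.99055
step 5 (expiry): payoffs max(K−S,0) = 110.8708 86.1909 48.6633 0.0000 0.0000 0.0000
step 4: (k=4,j=0): S=58.4610, (K−S)⁺=99.8190, hold=98.3229 ⇒ V=99.8190 exercise | (k=4,j=1): S=88.8941, (K−S)⁺=69.3859, hold=67.8897 ⇒ V=69.3859 exercise | (k=4,j=2): S=135.1700, (K−S)⁺=23.1100, hold=25.5280 ⇒ V=25.5280 continue | (k=4,j=3): S=205.5358, (K−S)⁺=0.0000, hold=0.0000 ⇒ V=0.0000 continue | (k=4,j=4): S=312.5321, (K−S)⁺=0.0000, hold=0.0000 ⇒ V=0.0000 continue  boundary S*=88.8941
step 3: (k=3,j=0): S=72.0891, (K−S)⁺=86.1909, hold=84.6947 ⇒ V=86.1909 exercise | (k=3,j=1): S=109.6167, (K−S)⁺=48.6633, hold=48.2938 ⇒ V=48.6633 exercise | (k=3,j=2): S=166.6802, (K−S)⁺=0.0000, hold=13.3916 ⇒ V=13.3916 continue | (k=3,j=3): S=253.4493, (K−S)⁺=0.0000, hold=0.0000 ⇒ V=0.0000 continue  boundary S*=109.6167
step 2: (k=2,j=0): S=88.8941, (K−S)⁺=69.3859, hold=67.8897 ⇒ V=69.3859 exercise | (k=2,j=1): S=135.1700, (K−S)⁺=23.1100, hold=31.7680 ⇒ V=31.7680 continue | (k=2,j=2): S=205.5358, (K−S)⁺=0.0000, hold=7.0250 ⇒ V=7.0250 continue  boundary S*=88.8941
step 1: (k=1,j=0): S=109.6167, (K−S)⁺=48.6633, hold=51.2014 ⇒ V=51.2014 continue | (k=1,j=1): S=166.6802, (K−S)⁺=0.0000, hold=19.9384 ⇒ V=19.9384 continue  boundary S*=-
step 0: (k=0,j=0): S=135.1700, (K−S)⁺=23.1100, hold=36.1500 ⇒ V=36.1500 continue  boundary S*=-

price = 36.1500
boundary = - - 88.8941 109.6167 88.8941
tree:
36.1500
51.2014 19.9384
69.3859 31.7680 7.0250
86.1909 48.6633 13.3916 0.0000
99.8190 69.3859 25.5280 0.0000 0.0000
110.8708 86.1909 48.6633 0.0000 0.0000 0.0000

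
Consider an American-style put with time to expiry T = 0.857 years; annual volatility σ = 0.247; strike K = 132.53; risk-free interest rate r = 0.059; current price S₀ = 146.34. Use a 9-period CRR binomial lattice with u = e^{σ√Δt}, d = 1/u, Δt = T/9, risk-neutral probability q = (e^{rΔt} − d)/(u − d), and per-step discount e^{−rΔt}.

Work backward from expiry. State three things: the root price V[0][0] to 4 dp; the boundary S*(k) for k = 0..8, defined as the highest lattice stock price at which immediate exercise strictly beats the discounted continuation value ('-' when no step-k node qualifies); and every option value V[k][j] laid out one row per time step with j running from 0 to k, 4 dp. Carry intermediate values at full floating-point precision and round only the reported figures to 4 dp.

Δt=0.09522, u=1.07920, d=0.92661, q=0.51788, disc=e^(-rΔt)=0.99440
k=9 terminal: V=max(K-S,0) → 58.8334 46.6976 32.5635 16.1019 0.0000 0.0000 0.0000 0.0000 0.0000 0.0000
k=8: j=0 S=79.5334 intr=52.9966 cont=52.2542 V=52.9966[EX]; j=1 S=92.6302 intr=39.8998 cont=39.1573 V=39.8998[EX]; j=2 S=107.8838 intr=24.6462 cont=23.9037 V=24.6462[EX]; j=3 S=125.6492 intr=6.8808 cont=7.7196 V=7.7196[hold]; j=4 S=146.3400 intr=0.0000 cont=0.0000 V=0.0000[hold]; j=5 S=170.4380 intr=0.0000 cont=0.0000 V=0.0000[hold]; j=6 S=198.5043 intr=0.0000 cont=0.0000 V=0.0000[hold]; j=7 S=231.1923 intr=0.0000 cont=0.0000 V=0.0000[hold]; j=8 S=269.2630 intr=0.0000 cont=0.0000 V=0.0000[hold]  S*(8)=107.8838
k=7: j=0 S=85.8324 intr=46.6976 cont=45.9552 V=46.6976[EX]; j=1 S=99.9665 intr=32.5635 cont=31.8210 V=32.5635[EX]; j=2 S=116.4281 intr=16.1019 cont=15.7913 V=16.1019[EX]; j=3 S=135.6005 intr=0.0000 cont=3.7009 V=3.7009[hold]; j=4 S=157.9300 intr=0.0000 cont=0.0000 V=0.0000[hold]; j=5 S=183.9366 intr=0.0000 cont=0.0000 V=0.0000[hold]; j=6 S=214.2257 intr=0.0000 cont=0.0000 V=0.0000[hold]; j=7 S=249.5026 intr=0.0000 cont=0.0000 V=0.0000[hold]  S*(7)=116.4281
k=6: j=0 S=92.6302 intr=39.8998 cont=39.1573 V=39.8998[EX]; j=1 S=107.8838 intr=24.6462 cont=23.9037 V=24.6462[EX]; j=2 S=125.6492 intr=6.8808 cont=9.6255 V=9.6255[hold]; j=3 S=146.3400 intr=0.0000 cont=1.7743 V=1.7743[hold]; j=4 S=170.4380 intr=0.0000 cont=0.0000 V=0.0000[hold]; j=5 S=198.5043 intr=0.0000 cont=0.0000 V=0.0000[hold]; j=6 S=231.1923 intr=0.0000 cont=0.0000 V=0.0000[hold]  S*(6)=107.8838
k=5: j=0 S=99.9665 intr=32.5635 cont=31.8210 V=32.5635[EX]; j=1 S=116.4281 intr=16.1019 cont=16.7728 V=16.7728[hold]; j=2 S=135.6005 intr=0.0000 cont=5.5284 V=5.5284[hold]; j=3 S=157.9300 intr=0.0000 cont=0.8506 V=0.8506[hold]; j=4 S=183.9366 intr=0.0000 cont=0.0000 V=0.0000[hold]; j=5 S=214.2257 intr=0.0000 cont=0.0000 V=0.0000[hold]  S*(5)=99.9665
k=4: j=0 S=107.8838 intr=24.6462 cont=24.2492 V=24.6462[EX]; j=1 S=125.6492 intr=6.8808 cont=10.8882 V=10.8882[hold]; j=2 S=146.3400 intr=0.0000 cont=3.0885 V=3.0885[hold]; j=3 S=170.4380 intr=0.0000 cont=0.4078 V=0.4078[hold]; j=4 S=198.5043 intr=0.0000 cont=0.0000 V=0.0000[hold]  S*(4)=107.8838
k=3: j=0 S=116.4281 intr=16.1019 cont=17.4231 V=17.4231[hold]; j=1 S=135.6005 intr=0.0000 cont=6.8106 V=6.8106[hold]; j=2 S=157.9300 intr=0.0000 cont=1.6907 V=1.6907[hold]; j=3 S=183.9366 intr=0.0000 cont=0.1955 V=0.1955[hold]  S*(3)=-
k=2: j=0 S=125.6492 intr=6.8808 cont=11.8603 V=11.8603[hold]; j=1 S=146.3400 intr=0.0000 cont=4.1358 V=4.1358[hold]; j=2 S=170.4380 intr=0.0000 cont=0.9112 V=0.9112[hold]  S*(2)=-
k=1: j=0 S=135.6005 intr=0.0000 cont=7.8159 V=7.8159[hold]; j=1 S=157.9300 intr=0.0000 cont=2.4521 V=2.4521[hold]  S*(1)=-
k=0: j=0 S=146.3400 intr=0.0000 cont=5.0099 V=5.0099[hold]  S*(0)=-

price = 5.0099
boundary = - - - - 107.8838 99.9665 107.8838 116.4281 107.8838
tree:
5.0099
7.8159 2.4521
11.8603 4.1358 0.9112
17.4231 6.8106 1.6907 0.1955
24.6462 10.8882 3.0885 0.4078 0.0000
32.5635 16.7728 5.5284 0.8506 0.0000 0.0000
39.8998 24.6462 9.6255 1.7743 0.0000 0.0000 0.0000
46.6976 32.5635 16.1019 3.7009 0.0000 0.0000 0.0000 0.0000
52.9966 39.8998 24.6462 7.7196 0.0000 0.0000 0.0000 0.0000 0.0000
58.8334 46.6976 32.5635 16.1019 0.0000 0.0000 0.0000 0.0000 0.0000 0.0000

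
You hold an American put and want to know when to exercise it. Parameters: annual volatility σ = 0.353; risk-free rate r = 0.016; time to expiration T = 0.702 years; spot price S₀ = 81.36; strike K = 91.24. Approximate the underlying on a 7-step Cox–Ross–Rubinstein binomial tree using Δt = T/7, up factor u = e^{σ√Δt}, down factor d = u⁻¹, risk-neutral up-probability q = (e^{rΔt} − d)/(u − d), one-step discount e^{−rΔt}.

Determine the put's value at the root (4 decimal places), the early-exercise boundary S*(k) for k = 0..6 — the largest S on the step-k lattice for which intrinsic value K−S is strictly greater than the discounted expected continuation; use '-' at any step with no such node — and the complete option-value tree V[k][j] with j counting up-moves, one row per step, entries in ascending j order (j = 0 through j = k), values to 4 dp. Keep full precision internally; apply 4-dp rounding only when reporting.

Δt=0.10029, u=1.11828, d=0.89423, q=0.47925, disc=e^(-rΔt)=0.99840
k=7 terminal: V=max(K-S,0) → 54.0377 44.7171 33.0612 18.4851 0.2571 0.0000 0.0000 0.0000
k=6: j=0 S=41.6024 intr=49.6376 cont=49.4913 V=49.6376[EX]; j=1 S=52.0254 intr=39.2146 cont=39.0683 V=39.2146[EX]; j=2 S=65.0599 intr=26.1801 cont=26.0338 V=26.1801[EX]; j=3 S=81.3600 intr=9.8800 cont=9.7337 V=9.8800[EX]; j=4 S=101.7439 intr=0.0000 cont=0.1337 V=0.1337[hold]; j=5 S=127.2349 intr=0.0000 cont=0.0000 V=0.0000[hold]; j=6 S=159.1123 intr=0.0000 cont=0.0000 V=0.0000[hold]  S*(6)=81.3600
k=5: j=0 S=46.5229 intr=44.7171 cont=44.5708 V=44.7171[EX]; j=1 S=58.1788 intr=33.0612 cont=32.9149 V=33.0612[EX]; j=2 S=72.7549 intr=18.4851 cont=18.3388 V=18.4851[EX]; j=3 S=90.9829 intr=0.2571 cont=5.2007 V=5.2007[hold]; j=4 S=113.7778 intr=0.0000 cont=0.0695 V=0.0695[hold]; j=5 S=142.2836 intr=0.0000 cont=0.0000 V=0.0000[hold]  S*(5)=72.7549
k=4: j=0 S=52.0254 intr=39.2146 cont=39.0683 V=39.2146[EX]; j=1 S=65.0599 intr=26.1801 cont=26.0338 V=26.1801[EX]; j=2 S=81.3600 intr=9.8800 cont=12.0991 V=12.0991[hold]; j=3 S=101.7439 intr=0.0000 cont=2.7372 V=2.7372[hold]; j=4 S=127.2349 intr=0.0000 cont=0.0361 V=0.0361[hold]  S*(4)=65.0599
k=3: j=0 S=58.1788 intr=33.0612 cont=32.9149 V=33.0612[EX]; j=1 S=72.7549 intr=18.4851 cont=19.4007 V=19.4007[hold]; j=2 S=90.9829 intr=0.2571 cont=7.6002 V=7.6002[hold]; j=3 S=113.7778 intr=0.0000 cont=1.4404 V=1.4404[hold]  S*(3)=58.1788
k=2: j=0 S=65.0599 intr=26.1801 cont=26.4719 V=26.4719[hold]; j=1 S=81.3600 intr=9.8800 cont=13.7233 V=13.7233[hold]; j=2 S=101.7439 intr=0.0000 cont=4.6407 V=4.6407[hold]  S*(2)=-
k=1: j=0 S=72.7549 intr=18.4851 cont=20.3295 V=20.3295[hold]; j=1 S=90.9829 intr=0.2571 cont=9.3554 V=9.3554[hold]  S*(1)=-
k=0: j=0 S=81.3600 intr=9.8800 cont=15.0460 V=15.0460[hold]  S*(0)=-

price = 15.0460
boundary = - - - 58.1788 65.0599 72.7549 81.3600
tree:
15.0460
20.3295 9.3554
26.4719 13.7233 4.6407
33.0612 19.4007 7.6002 1.4404
39.2146 26.1801 12.0991 2.7372 0.0361
44.7171 33.0612 18.4851 5.2007 0.0695 0.0000
49.6376 39.2146 26.1801 9.8800 0.1337 0.0000 0.0000
54.0377 44.7171 33.0612 18.4851 0.2571 0.0000 0.0000 0.0000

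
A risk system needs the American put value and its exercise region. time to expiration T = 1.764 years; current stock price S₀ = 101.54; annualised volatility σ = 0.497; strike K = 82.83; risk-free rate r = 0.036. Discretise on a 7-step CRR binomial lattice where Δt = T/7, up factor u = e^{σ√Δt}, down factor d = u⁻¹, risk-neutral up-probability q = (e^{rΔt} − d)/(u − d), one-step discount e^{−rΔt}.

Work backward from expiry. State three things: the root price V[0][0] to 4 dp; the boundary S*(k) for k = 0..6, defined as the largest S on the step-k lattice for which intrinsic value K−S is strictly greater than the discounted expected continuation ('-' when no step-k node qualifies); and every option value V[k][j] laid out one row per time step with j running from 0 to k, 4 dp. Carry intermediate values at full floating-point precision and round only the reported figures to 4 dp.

Δt=0.25200  u=1.28337  d=0.77920  q=0.45602  discount=0.99097
step 7 (expiry): payoffs max(K−S,0) = 65.1221 53.6643 34.7928 3.7104 0.0000 0.0000 0.0000 0.0000
step 6: (k=6,j=0): S=22.7258, (K−S)⁺=60.1042, hold=59.3562 ⇒ V=60.1042 exercise | (k=6,j=1): S=37.4305, (K−S)⁺=45.3995, hold=44.6515 ⇒ V=45.3995 exercise | (k=6,j=2): S=61.6497, (K−S)⁺=21.1803, hold=20.4322 ⇒ V=21.1803 exercise | (k=6,j=3): S=101.5400, (K−S)⁺=0.0000, hold=2.0001 ⇒ V=2.0001 continue | (k=6,j=4): S=167.2412, (K−S)⁺=0.0000, hold=0.0000 ⇒ V=0.0000 continue | (k=6,j=5): S=275.4541, (K−S)⁺=0.0000, hold=0.0000 ⇒ V=0.0000 continue | (k=6,j=6): S=453.6858, (K−S)⁺=0.0000, hold=0.0000 ⇒ V=0.0000 continue  boundary S*=61.6497
step 5: (k=5,j=0): S=29.1657, (K−S)⁺=53.6643, hold=52.9163 ⇒ V=53.6643 exercise | (k=5,j=1): S=48.0372, (K−S)⁺=34.7928, hold=34.0447 ⇒ V=34.7928 exercise | (k=5,j=2): S=79.1196, (K−S)⁺=3.7104, hold=12.3214 ⇒ V=12.3214 continue | (k=5,j=3): S=130.3137, (K−S)⁺=0.0000, hold=1.0782 ⇒ V=1.0782 continue | (k=5,j=4): S=214.6328, (K−S)⁺=0.0000, hold=0.0000 ⇒ V=0.0000 continue | (k=5,j=5): S=353.5104, (K−S)⁺=0.0000, hold=0.0000 ⇒ V=0.0000 continue  boundary S*=48.0372
step 4: (k=4,j=0): S=37.4305, (K−S)⁺=45.3995, hold=44.6515 ⇒ V=45.3995 exercise | (k=4,j=1): S=61.6497, (K−S)⁺=21.1803, hold=24.3236 ⇒ V=24.3236 continue | (k=4,j=2): S=101.5400, (K−S)⁺=0.0000, hold=7.1292 ⇒ V=7.1292 continue | (k=4,j=3): S=167.2412, (K−S)⁺=0.0000, hold=0.5812 ⇒ V=0.5812 continue | (k=4,j=4): S=275.4541, (K−S)⁺=0.0000, hold=0.0000 ⇒ V=0.0000 continue  boundary S*=37.4305
step 3: (k=3,j=0): S=48.0372, (K−S)⁺=34.7928, hold=35.4652 ⇒ V=35.4652 continue | (k=3,j=1): S=79.1196, (K−S)⁺=3.7104, hold=16.3337 ⇒ V=16.3337 continue | (k=3,j=2): S=130.3137, (K−S)⁺=0.0000, hold=4.1058 ⇒ V=4.1058 continue | (k=3,j=3): S=214.6328, (K−S)⁺=0.0000, hold=0.3133 ⇒ V=0.3133 continue  boundary S*=-
step 2: (k=2,j=0): S=61.6497, (K−S)⁺=21.1803, hold=26.4993 ⇒ V=26.4993 continue | (k=2,j=1): S=101.5400, (K−S)⁺=0.0000, hold=10.6603 ⇒ V=10.6603 continue | (k=2,j=2): S=167.2412, (K−S)⁺=0.0000, hold=2.3549 ⇒ V=2.3549 continue  boundary S*=-
step 1: (k=1,j=0): S=79.1196, (K−S)⁺=3.7104, hold=19.1023 ⇒ V=19.1023 continue | (k=1,j=1): S=130.3137, (K−S)⁺=0.0000, hold=6.8108 ⇒ V=6.8108 continue  boundary S*=-
step 0: (k=0,j=0): S=101.5400, (K−S)⁺=0.0000, hold=13.3751 ⇒ V=13.3751 continue  boundary S*=-

price = 13.3751
boundary = - - - - 37.4305 48.0372 61.6497
tree:
13.3751
19.1023 6.8108
26.4993 10.6603 2.3549
35.4652 16.3337 4.1058 0.3133
45.3995 24.3236 7.1292 0.5812 0.0000
53.6643 34.7928 12.3214 1.0782 0.0000 0.0000
60.1042 45.3995 21.1803 2.0001 0.0000 0.0000 0.0000
65.1221 53.6643 34.7928 3.7104 0.0000 0.0000 0.0000 0.0000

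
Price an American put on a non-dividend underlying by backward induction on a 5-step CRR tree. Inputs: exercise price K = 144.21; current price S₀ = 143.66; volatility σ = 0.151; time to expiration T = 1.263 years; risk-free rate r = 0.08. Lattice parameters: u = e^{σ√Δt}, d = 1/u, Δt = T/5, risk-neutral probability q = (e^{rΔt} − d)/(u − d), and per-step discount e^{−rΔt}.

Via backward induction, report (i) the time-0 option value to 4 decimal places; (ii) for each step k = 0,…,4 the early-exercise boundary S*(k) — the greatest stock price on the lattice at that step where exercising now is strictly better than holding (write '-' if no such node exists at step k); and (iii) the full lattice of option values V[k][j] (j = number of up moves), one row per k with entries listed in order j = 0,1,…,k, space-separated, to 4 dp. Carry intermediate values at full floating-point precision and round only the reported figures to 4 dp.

price = 5.5415
boundary = - 133.1609 123.4290 133.1609 123.4290
tree:
5.5415
11.0491 2.2832
20.7810 5.1111 0.5916
29.8016 11.0491 1.5696 0.0000
38.1629 20.7810 4.1645 0.0000 0.0000
45.9132 29.8016 11.0491 0.0000 0.0000 0.0000

params: Δt=0.25260 u=1.07885 d=0.92692 q=0.61540 e^(-rΔt)=0.97999
t_5 payoffs: 45.9132 29.8016 11.0491 0.0000 0.0000 0.0000
t_4: node(4,0) S=106.0471 payoff=38.1629 vs cont=35.2780 → 38.1629 [stop]  node(4,1) S=123.4290 payoff=20.7810 vs cont=17.8960 → 20.7810 [stop]  node(4,2) S=143.6600 payoff=0.5500 vs cont=4.1645 → 4.1645 [wait]  node(4,3) S=167.2070 payoff=0.0000 vs cont=0.0000 → 0.0000 [wait]  node(4,4) S=194.6135 payoff=0.0000 vs cont=0.0000 → 0.0000 [wait]  ⇒ S*(4)=123.4290
t_3: node(3,0) S=114.4084 payoff=29.8016 vs cont=26.9166 → 29.8016 [stop]  node(3,1) S=133.1609 payoff=11.0491 vs cont=10.3441 → 11.0491 [stop]  node(3,2) S=154.9870 payoff=0.0000 vs cont=1.5696 → 1.5696 [wait]  node(3,3) S=180.3905 payoff=0.0000 vs cont=0.0000 → 0.0000 [wait]  ⇒ S*(3)=133.1609
t_2: node(2,0) S=123.4290 payoff=20.7810 vs cont=17.8960 → 20.7810 [stop]  node(2,1) S=143.6600 payoff=0.5500 vs cont=5.1111 → 5.1111 [wait]  node(2,2) S=167.2070 payoff=0.0000 vs cont=0.5916 → 0.5916 [wait]  ⇒ S*(2)=123.4290
t_1: node(1,0) S=133.1609 payoff=11.0491 vs cont=10.9150 → 11.0491 [stop]  node(1,1) S=154.9870 payoff=0.0000 vs cont=2.2832 → 2.2832 [wait]  ⇒ S*(1)=133.1609
t_0: node(0,0) S=143.6600 payoff=0.5500 vs cont=5.5415 → 5.5415 [wait]  ⇒ S*(0)=-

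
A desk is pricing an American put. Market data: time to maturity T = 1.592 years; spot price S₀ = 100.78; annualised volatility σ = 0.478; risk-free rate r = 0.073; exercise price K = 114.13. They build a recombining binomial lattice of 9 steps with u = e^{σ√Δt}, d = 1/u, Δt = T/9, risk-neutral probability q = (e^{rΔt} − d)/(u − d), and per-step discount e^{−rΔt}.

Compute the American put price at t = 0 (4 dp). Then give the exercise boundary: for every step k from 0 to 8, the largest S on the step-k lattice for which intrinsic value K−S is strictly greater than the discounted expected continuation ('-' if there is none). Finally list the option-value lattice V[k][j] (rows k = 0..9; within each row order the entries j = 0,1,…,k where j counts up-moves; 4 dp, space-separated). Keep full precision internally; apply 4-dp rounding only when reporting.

price = 26.6390
boundary = - - - 55.1373 67.4148 55.1373 67.4148 82.4261 67.4148
tree:
26.6390
35.8211 17.4900
46.7352 25.0585 9.8284
58.9927 34.8231 15.2410 4.2769
69.0343 46.7152 22.9825 7.3327 1.1083
77.2470 58.9927 33.4781 12.3234 2.1674 0.0000
83.9641 69.0343 46.7152 20.1558 4.2387 0.0000 0.0000
89.4579 77.2470 58.9927 31.7039 8.2895 0.0000 0.0000 0.0000
93.9511 83.9641 69.0343 46.7152 16.2114 0.0000 0.0000 0.0000 0.0000
97.6261 89.4579 77.2470 58.9927 31.7039 0.0000 0.0000 0.0000 0.0000 0.0000

Δt=0.17689  u=1.22267  d=0.81788  q=0.48202  discount=0.98717
step 9 (expiry): payoffs max(K−S,0) = 97.6261 89.4579 77.2470 58.9927 31.7039 0.0000 0.0000 0.0000 0.0000 0.0000
step 8: (k=8,j=0): S=20.1789, (K−S)⁺=93.9511, hold=92.4869 ⇒ V=93.9511 exercise | (k=8,j=1): S=30.1659, (K−S)⁺=83.9641, hold=82.4998 ⇒ V=83.9641 exercise | (k=8,j=2): S=45.0957, (K−S)⁺=69.0343, hold=67.5700 ⇒ V=69.0343 exercise | (k=8,j=3): S=67.4148, (K−S)⁺=46.7152, hold=45.2510 ⇒ V=46.7152 exercise | (k=8,j=4): S=100.7800, (K−S)⁺=13.3500, hold=16.2114 ⇒ V=16.2114 continue | (k=8,j=5): S=150.6585, (K−S)⁺=0.0000, hold=0.0000 ⇒ V=0.0000 continue | (k=8,j=6): S=225.2232, (K−S)⁺=0.0000, hold=0.0000 ⇒ V=0.0000 continue | (k=8,j=7): S=336.6918, (K−S)⁺=0.0000, hold=0.0000 ⇒ V=0.0000 continue | (k=8,j=8): S=503.3290, (K−S)⁺=0.0000, hold=0.0000 ⇒ V=0.0000 continue  boundary S*=67.4148
step 7: (k=7,j=0): S=24.6721, (K−S)⁺=89.4579, hold=87.9936 ⇒ V=89.4579 exercise | (k=7,j=1): S=36.8830, (K−S)⁺=77.2470, hold=75.7828 ⇒ V=77.2470 exercise | (k=7,j=2): S=55.1373, (K−S)⁺=58.9927, hold=57.5285 ⇒ V=58.9927 exercise | (k=7,j=3): S=82.4261, (K−S)⁺=31.7039, hold=31.6012 ⇒ V=31.7039 exercise | (k=7,j=4): S=123.2208, (K−S)⁺=0.0000, hold=8.2895 ⇒ V=8.2895 continue | (k=7,j=5): S=184.2059, (K−S)⁺=0.0000, hold=0.0000 ⇒ V=0.0000 continue | (k=7,j=6): S=275.3739, (K−S)⁺=0.0000, hold=0.0000 ⇒ V=0.0000 continue | (k=7,j=7): S=411.6634, (K−S)⁺=0.0000, hold=0.0000 ⇒ V=0.0000 continue  boundary S*=82.4261
step 6: (k=6,j=0): S=30.1659, (K−S)⁺=83.9641, hold=82.4998 ⇒ V=83.9641 exercise | (k=6,j=1): S=45.0957, (K−S)⁺=69.0343, hold=67.5700 ⇒ V=69.0343 exercise | (k=6,j=2): S=67.4148, (K−S)⁺=46.7152, hold=45.2510 ⇒ V=46.7152 exercise | (k=6,j=3): S=100.7800, (K−S)⁺=13.3500, hold=20.1558 ⇒ V=20.1558 continue | (k=6,j=4): S=150.6585, (K−S)⁺=0.0000, hold=4.2387 ⇒ V=4.2387 continue | (k=6,j=5): S=225.2232, (K−S)⁺=0.0000, hold=0.0000 ⇒ V=0.0000 continue | (k=6,j=6): S=336.6918, (K−S)⁺=0.0000, hold=0.0000 ⇒ V=0.0000 continue  boundary S*=67.4148
step 5: (k=5,j=0): S=36.8830, (K−S)⁺=77.2470, hold=75.7828 ⇒ V=77.2470 exercise | (k=5,j=1): S=55.1373, (K−S)⁺=58.9927, hold=57.5285 ⇒ V=58.9927 exercise | (k=5,j=2): S=82.4261, (K−S)⁺=31.7039, hold=33.4781 ⇒ V=33.4781 continue | (k=5,j=3): S=123.2208, (K−S)⁺=0.0000, hold=12.3234 ⇒ V=12.3234 continue | (k=5,j=4): S=184.2059, (K−S)⁺=0.0000, hold=2.1674 ⇒ V=2.1674 continue | (k=5,j=5): S=275.3739, (K−S)⁺=0.0000, hold=0.0000 ⇒ V=0.0000 continue  boundary S*=55.1373
step 4: (k=4,j=0): S=45.0957, (K−S)⁺=69.0343, hold=67.5700 ⇒ V=69.0343 exercise | (k=4,j=1): S=67.4148, (K−S)⁺=46.7152, hold=46.0952 ⇒ V=46.7152 exercise | (k=4,j=2): S=100.7800, (K−S)⁺=13.3500, hold=22.9825 ⇒ V=22.9825 continue | (k=4,j=3): S=150.6585, (K−S)⁺=0.0000, hold=7.3327 ⇒ V=7.3327 continue | (k=4,j=4): S=225.2232, (K−S)⁺=0.0000, hold=1.1083 ⇒ V=1.1083 continue  boundary S*=67.4148
step 3: (k=3,j=0): S=55.1373, (K−S)⁺=58.9927, hold=57.5285 ⇒ V=58.9927 exercise | (k=3,j=1): S=82.4261, (K−S)⁺=31.7039, hold=34.8231 ⇒ V=34.8231 continue | (k=3,j=2): S=123.2208, (K−S)⁺=0.0000, hold=15.2410 ⇒ V=15.2410 continue | (k=3,j=3): S=184.2059, (K−S)⁺=0.0000, hold=4.2769 ⇒ V=4.2769 continue  boundary S*=55.1373
step 2: (k=2,j=0): S=67.4148, (K−S)⁺=46.7152, hold=46.7352 ⇒ V=46.7352 continue | (k=2,j=1): S=100.7800, (K−S)⁺=13.3500, hold=25.0585 ⇒ V=25.0585 continue | (k=2,j=2): S=150.6585, (K−S)⁺=0.0000, hold=9.8284 ⇒ V=9.8284 continue  boundary S*=-
step 1: (k=1,j=0): S=82.4261, (K−S)⁺=31.7039, hold=35.8211 ⇒ V=35.8211 continue | (k=1,j=1): S=123.2208, (K−S)⁺=0.0000, hold=17.4900 ⇒ V=17.4900 continue  boundary S*=-
step 0: (k=0,j=0): S=100.7800, (K−S)⁺=13.3500, hold=26.6390 ⇒ V=26.6390 continue  boundary S*=-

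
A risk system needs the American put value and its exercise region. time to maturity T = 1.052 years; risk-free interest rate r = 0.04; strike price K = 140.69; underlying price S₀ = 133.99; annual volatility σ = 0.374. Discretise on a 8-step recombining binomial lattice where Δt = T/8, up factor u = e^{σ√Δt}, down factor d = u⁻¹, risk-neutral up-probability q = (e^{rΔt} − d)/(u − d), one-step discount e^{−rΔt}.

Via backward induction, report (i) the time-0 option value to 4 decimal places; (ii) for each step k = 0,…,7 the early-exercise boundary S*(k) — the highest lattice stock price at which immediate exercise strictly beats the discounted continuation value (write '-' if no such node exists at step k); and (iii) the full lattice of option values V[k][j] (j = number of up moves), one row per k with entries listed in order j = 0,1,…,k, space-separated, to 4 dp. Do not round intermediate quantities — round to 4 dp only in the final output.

Δt=0.13150  u=1.14525  d=0.87317  q=0.48553  discount=0.99475
step 8 (expiry): payoffs max(K−S,0) = 95.4139 81.3060 62.8020 38.5322 6.7000 0.0000 0.0000 0.0000 0.0000
step 7: (k=7,j=0): S=51.8524, (K−S)⁺=88.8376, hold=88.0995 ⇒ V=88.8376 exercise | (k=7,j=1): S=68.0096, (K−S)⁺=72.6804, hold=71.9423 ⇒ V=72.6804 exercise | (k=7,j=2): S=89.2013, (K−S)⁺=51.4887, hold=50.7507 ⇒ V=51.4887 exercise | (k=7,j=3): S=116.9962, (K−S)⁺=23.6938, hold=22.9557 ⇒ V=23.6938 exercise | (k=7,j=4): S=153.4521, (K−S)⁺=0.0000, hold=3.4289 ⇒ V=3.4289 continue | (k=7,j=5): S=201.2676, (K−S)⁺=0.0000, hold=0.0000 ⇒ V=0.0000 continue | (k=7,j=6): S=263.9823, (K−S)⁺=0.0000, hold=0.0000 ⇒ V=0.0000 continue | (k=7,j=7): S=346.2388, (K−S)⁺=0.0000, hold=0.0000 ⇒ V=0.0000 continue  boundary S*=116.9962
step 6: (k=6,j=0): S=59.3840, (K−S)⁺=81.3060, hold=80.5679 ⇒ V=81.3060 exercise | (k=6,j=1): S=77.8880, (K−S)⁺=62.8020, hold=62.0639 ⇒ V=62.8020 exercise | (k=6,j=2): S=102.1578, (K−S)⁺=38.5322, hold=37.7941 ⇒ V=38.5322 exercise | (k=6,j=3): S=133.9900, (K−S)⁺=6.7000, hold=13.7819 ⇒ V=13.7819 continue | (k=6,j=4): S=175.7411, (K−S)⁺=0.0000, hold=1.7548 ⇒ V=1.7548 continue | (k=6,j=5): S=230.5018, (K−S)⁺=0.0000, hold=0.0000 ⇒ V=0.0000 continue | (k=6,j=6): S=302.3258, (K−S)⁺=0.0000, hold=0.0000 ⇒ V=0.0000 continue  boundary S*=102.1578
step 5: (k=5,j=0): S=68.0096, (K−S)⁺=72.6804, hold=71.9423 ⇒ V=72.6804 exercise | (k=5,j=1): S=89.2013, (K−S)⁺=51.4887, hold=50.7507 ⇒ V=51.4887 exercise | (k=5,j=2): S=116.9962, (K−S)⁺=23.6938, hold=26.3761 ⇒ V=26.3761 continue | (k=5,j=3): S=153.4521, (K−S)⁺=0.0000, hold=7.9007 ⇒ V=7.9007 continue | (k=5,j=4): S=201.2676, (K−S)⁺=0.0000, hold=0.8981 ⇒ V=0.8981 continue | (k=5,j=5): S=263.9823, (K−S)⁺=0.0000, hold=0.0000 ⇒ V=0.0000 continue  boundary S*=89.2013
step 4: (k=4,j=0): S=77.8880, (K−S)⁺=62.8020, hold=62.0639 ⇒ V=62.8020 exercise | (k=4,j=1): S=102.1578, (K−S)⁺=38.5322, hold=39.0897 ⇒ V=39.0897 continue | (k=4,j=2): S=133.9900, (K−S)⁺=6.7000, hold=17.3144 ⇒ V=17.3144 continue | (k=4,j=3): S=175.7411, (K−S)⁺=0.0000, hold=4.4771 ⇒ V=4.4771 continue | (k=4,j=4): S=230.5018, (K−S)⁺=0.0000, hold=0.4596 ⇒ V=0.4596 continue  boundary S*=77.8880
step 3: (k=3,j=0): S=89.2013, (K−S)⁺=51.4887, hold=51.0199 ⇒ V=51.4887 exercise | (k=3,j=1): S=116.9962, (K−S)⁺=23.6938, hold=28.3675 ⇒ V=28.3675 continue | (k=3,j=2): S=153.4521, (K−S)⁺=0.0000, hold=11.0234 ⇒ V=11.0234 continue | (k=3,j=3): S=201.2676, (K−S)⁺=0.0000, hold=2.5132 ⇒ V=2.5132 continue  boundary S*=89.2013
step 2: (k=2,j=0): S=102.1578, (K−S)⁺=38.5322, hold=40.0515 ⇒ V=40.0515 continue | (k=2,j=1): S=133.9900, (K−S)⁺=6.7000, hold=19.8418 ⇒ V=19.8418 continue | (k=2,j=2): S=175.7411, (K−S)⁺=0.0000, hold=6.8553 ⇒ V=6.8553 continue  boundary S*=-
step 1: (k=1,j=0): S=116.9962, (K−S)⁺=23.6938, hold=30.0804 ⇒ V=30.0804 continue | (k=1,j=1): S=153.4521, (K−S)⁺=0.0000, hold=13.4655 ⇒ V=13.4655 continue  boundary S*=-
step 0: (k=0,j=0): S=133.9900, (K−S)⁺=6.7000, hold=21.8979 ⇒ V=21.8979 continue  boundary S*=-

price = 21.8979
boundary = - - - 89.2013 77.8880 89.2013 102.1578 116.9962
tree:
21.8979
30.0804 13.4655
40.0515 19.8418 6.8553
51.4887 28.3675 11.0234 2.5132
62.8020 39.0897 17.3144 4.4771 0.4596
72.6804 51.4887 26.3761 7.9007 0.8981 0.0000
81.3060 62.8020 38.5322 13.7819 1.7548 0.0000 0.0000
88.8376 72.6804 51.4887 23.6938 3.4289 0.0000 0.0000 0.0000
95.4139 81.3060 62.8020 38.5322 6.7000 0.0000 0.0000 0.0000 0.0000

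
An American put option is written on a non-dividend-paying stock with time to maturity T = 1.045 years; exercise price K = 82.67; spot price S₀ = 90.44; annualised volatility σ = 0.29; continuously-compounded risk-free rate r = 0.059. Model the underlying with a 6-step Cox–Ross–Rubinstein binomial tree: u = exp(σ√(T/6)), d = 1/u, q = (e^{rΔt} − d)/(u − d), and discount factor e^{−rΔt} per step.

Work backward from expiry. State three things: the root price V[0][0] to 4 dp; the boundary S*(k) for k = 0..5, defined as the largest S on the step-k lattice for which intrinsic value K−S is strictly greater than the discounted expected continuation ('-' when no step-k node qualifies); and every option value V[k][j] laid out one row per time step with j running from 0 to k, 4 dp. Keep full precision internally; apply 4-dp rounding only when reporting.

Δt=0.17417  u=1.12865  d=0.88601  q=0.51235  discount=0.98978
step 6 (expiry): payoffs max(K−S,0) = 38.9184 26.9365 11.6733 0.0000 0.0000 0.0000 0.0000
step 5: (k=5,j=0): S=49.3804, (K−S)⁺=33.2896, hold=32.4444 ⇒ V=33.2896 exercise | (k=5,j=1): S=62.9038, (K−S)⁺=19.7662, hold=18.9210 ⇒ V=19.7662 exercise | (k=5,j=2): S=80.1308, (K−S)⁺=2.5392, hold=5.6343 ⇒ V=5.6343 continue | (k=5,j=3): S=102.0755, (K−S)⁺=0.0000, hold=0.0000 ⇒ V=0.0000 continue | (k=5,j=4): S=130.0301, (K−S)⁺=0.0000, hold=0.0000 ⇒ V=0.0000 continue | (k=5,j=5): S=165.6404, (K−S)⁺=0.0000, hold=0.0000 ⇒ V=0.0000 continue  boundary S*=62.9038
step 4: (k=4,j=0): S=55.7335, (K−S)⁺=26.9365, hold=26.0914 ⇒ V=26.9365 exercise | (k=4,j=1): S=70.9967, (K−S)⁺=11.6733, hold=12.3977 ⇒ V=12.3977 continue | (k=4,j=2): S=90.4400, (K−S)⁺=0.0000, hold=2.7195 ⇒ V=2.7195 continue | (k=4,j=3): S=115.2081, (K−S)⁺=0.0000, hold=0.0000 ⇒ V=0.0000 continue | (k=4,j=4): S=146.7591, (K−S)⁺=0.0000, hold=0.0000 ⇒ V=0.0000 continue  boundary S*=55.7335
step 3: (k=3,j=0): S=62.9038, (K−S)⁺=19.7662, hold=19.2884 ⇒ V=19.7662 exercise | (k=3,j=1): S=80.1308, (K−S)⁺=2.5392, hold=7.3630 ⇒ V=7.3630 continue | (k=3,j=2): S=102.0755, (K−S)⁺=0.0000, hold=1.3126 ⇒ V=1.3126 continue | (k=3,j=3): S=130.0301, (K−S)⁺=0.0000, hold=0.0000 ⇒ V=0.0000 continue  boundary S*=62.9038
step 2: (k=2,j=0): S=70.9967, (K−S)⁺=11.6733, hold=13.2743 ⇒ V=13.2743 continue | (k=2,j=1): S=90.4400, (K−S)⁺=0.0000, hold=4.2195 ⇒ V=4.2195 continue | (k=2,j=2): S=115.2081, (K−S)⁺=0.0000, hold=0.6336 ⇒ V=0.6336 continue  boundary S*=-
step 1: (k=1,j=0): S=80.1308, (K−S)⁺=2.5392, hold=8.5468 ⇒ V=8.5468 continue | (k=1,j=1): S=102.0755, (K−S)⁺=0.0000, hold=2.3579 ⇒ V=2.3579 continue  boundary S*=-
step 0: (k=0,j=0): S=90.4400, (K−S)⁺=0.0000, hold=5.3210 ⇒ V=5.3210 continue  boundary S*=-

price = 5.3210
boundary = - - - 62.9038 55.7335 62.9038
tree:
5.3210
8.5468 2.3579
13.2743 4.2195 0.6336
19.7662 7.3630 1.3126 0.0000
26.9365 12.3977 2.7195 0.0000 0.0000
33.2896 19.7662 5.6343 0.0000 0.0000 0.0000
38.9184 26.9365 11.6733 0.0000 0.0000 0.0000 0.0000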